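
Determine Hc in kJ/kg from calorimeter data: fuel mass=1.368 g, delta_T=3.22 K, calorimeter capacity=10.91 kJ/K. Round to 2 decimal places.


Hc = C_cal * delta_T / m_fuel
Q_released = 10.91 * 3.22 = 35.1302 kJ
m_fuel = 1.368 g = 1.368/1000 kg = 0.001368 kg
Hc = 35.1302 / 0.001368 = 25679.97 kJ/kg


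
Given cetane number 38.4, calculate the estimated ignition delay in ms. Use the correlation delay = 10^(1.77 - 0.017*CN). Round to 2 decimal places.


delay = 10^(1.77 - 0.017*CN)
Exponent = 1.77 - 0.017*38.4 = 1.1172
delay = 10^1.1172 = 13.10 ms


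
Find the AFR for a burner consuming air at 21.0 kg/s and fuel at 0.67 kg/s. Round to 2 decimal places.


AFR = m_air / m_fuel
AFR = 21.0 / 0.67 = 31.34


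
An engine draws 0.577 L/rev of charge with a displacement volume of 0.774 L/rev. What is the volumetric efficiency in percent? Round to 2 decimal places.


eta_v = (V_actual / V_disp) * 100
Ratio = 0.577 / 0.774 = 0.7455
eta_v = 0.7455 * 100 = 74.55%


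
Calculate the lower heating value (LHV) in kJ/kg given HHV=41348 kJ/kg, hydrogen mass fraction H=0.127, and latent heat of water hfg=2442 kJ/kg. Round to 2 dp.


LHV = HHV - hfg * 9 * H
Water correction = 2442 * 9 * 0.127 = 2791.206 kJ/kg
LHV = 41348 - 2791.206 = 38556.79 kJ/kg


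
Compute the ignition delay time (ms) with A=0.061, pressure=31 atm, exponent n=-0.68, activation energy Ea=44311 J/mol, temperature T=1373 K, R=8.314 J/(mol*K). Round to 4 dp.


tau = A * P^n * exp(Ea/(R*T))
P^n = 31^(-0.68) = 0.09679971
Ea/(R*T) = 44311/(8.314*1373) = 3.881781
exp(Ea/(R*T)) = 48.510520
tau = 0.061 * 0.09679971 * 48.510520 = 0.2864 ms


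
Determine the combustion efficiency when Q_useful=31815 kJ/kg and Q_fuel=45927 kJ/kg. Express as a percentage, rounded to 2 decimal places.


Efficiency = (Q_useful / Q_fuel) * 100
Efficiency = (31815 / 45927) * 100
Efficiency = 0.6927 * 100 = 69.27%


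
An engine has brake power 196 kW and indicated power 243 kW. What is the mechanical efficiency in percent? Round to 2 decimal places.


eta_mech = (BP / IP) * 100
Ratio = 196 / 243 = 0.8066
eta_mech = 0.8066 * 100 = 80.66%


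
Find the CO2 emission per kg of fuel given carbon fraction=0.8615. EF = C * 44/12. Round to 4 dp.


EF = C_frac * (M_CO2 / M_C)
EF = 0.8615 * (44/12)
EF = 0.8615 * 3.666667 = 3.1588 kg_CO2/kg_fuel


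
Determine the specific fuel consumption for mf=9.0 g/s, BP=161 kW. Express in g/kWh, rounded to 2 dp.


SFC = (mf / BP) * 3600
Rate = 9.0 / 161 = 0.055901 g/(s*kW)
SFC = 0.055901 * 3600 = 201.24 g/kWh


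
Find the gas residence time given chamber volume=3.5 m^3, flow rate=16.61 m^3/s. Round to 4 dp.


tau = V / Q_flow
tau = 3.5 / 16.61 = 0.2107 s


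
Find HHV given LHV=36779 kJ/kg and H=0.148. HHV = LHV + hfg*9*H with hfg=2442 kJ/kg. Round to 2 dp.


HHV = LHV + hfg * 9 * H
Water addition = 2442 * 9 * 0.148 = 3252.744 kJ/kg
HHV = 36779 + 3252.744 = 40031.74 kJ/kg


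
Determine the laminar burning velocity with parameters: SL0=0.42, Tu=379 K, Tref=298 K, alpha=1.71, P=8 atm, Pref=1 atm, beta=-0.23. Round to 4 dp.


SL = SL0 * (Tu/Tref)^alpha * (P/Pref)^beta
T ratio = 379/298 = 1.27181208
(T ratio)^alpha = 1.27181208^1.71 = 1.508562
(P/Pref)^beta = 8^(-0.23) = 0.619854
SL = 0.42 * 1.508562 * 0.619854 = 0.3927 m/s


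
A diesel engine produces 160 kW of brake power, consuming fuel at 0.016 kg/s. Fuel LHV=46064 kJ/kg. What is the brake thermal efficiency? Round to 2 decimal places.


eta_BTE = (BP / (mf * LHV)) * 100
Denominator = 0.016 * 46064 = 737.0240 kW
eta_BTE = (160 / 737.0240) * 100 = 21.71%


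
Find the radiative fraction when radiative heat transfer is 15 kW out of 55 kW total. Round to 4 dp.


f_rad = Q_rad / Q_total
f_rad = 15 / 55 = 0.2727


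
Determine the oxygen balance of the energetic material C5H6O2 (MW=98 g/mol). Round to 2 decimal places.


OB = -1600 * (2C + H/2 - O) / MW
Inner = 2*5 + 6/2 - 2 = 11.00
OB = -1600 * 11.00 / 98 = -179.59%


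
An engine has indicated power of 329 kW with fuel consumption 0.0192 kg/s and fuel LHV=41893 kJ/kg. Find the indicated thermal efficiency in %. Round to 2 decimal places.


eta_ith = (IP / (mf * LHV)) * 100
Denominator = 0.0192 * 41893 = 804.3456 kW
eta_ith = (329 / 804.3456) * 100 = 40.90%


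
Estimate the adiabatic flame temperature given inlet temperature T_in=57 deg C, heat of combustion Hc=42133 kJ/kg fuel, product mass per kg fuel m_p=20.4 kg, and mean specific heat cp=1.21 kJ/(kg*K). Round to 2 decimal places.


T_ad = T_in + Hc / (m_p * cp)
Denominator = 20.4 * 1.21 = 24.6840
Temperature rise = 42133 / 24.6840 = 1706.90 K
T_ad = 57 + 1706.90 = 1763.90 deg C


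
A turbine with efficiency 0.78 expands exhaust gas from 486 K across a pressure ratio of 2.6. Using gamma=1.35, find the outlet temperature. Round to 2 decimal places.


T_out = T_in * (1 - eta * (1 - PR^(-(gamma-1)/gamma)))
Exponent = -(1.35-1)/1.35 = -0.25925926
PR^exp = 2.6^(-0.25925926) = 0.78057442
Factor = 1 - 0.78*(1 - 0.78057442) = 0.82884805
T_out = 486 * 0.82884805 = 402.82 K


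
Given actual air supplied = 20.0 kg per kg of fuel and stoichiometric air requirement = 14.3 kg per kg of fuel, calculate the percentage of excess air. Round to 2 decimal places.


Excess air = actual - stoichiometric = 20.0 - 14.3 = 5.70 kg/kg fuel
Excess air % = (excess / stoich) * 100 = (5.70 / 14.3) * 100 = 39.86%


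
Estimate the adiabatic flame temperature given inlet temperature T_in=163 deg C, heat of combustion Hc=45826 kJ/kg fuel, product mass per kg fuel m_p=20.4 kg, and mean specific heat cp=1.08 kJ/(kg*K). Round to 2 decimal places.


T_ad = T_in + Hc / (m_p * cp)
Denominator = 20.4 * 1.08 = 22.0320
Temperature rise = 45826 / 22.0320 = 2079.97 K
T_ad = 163 + 2079.97 = 2242.97 deg C


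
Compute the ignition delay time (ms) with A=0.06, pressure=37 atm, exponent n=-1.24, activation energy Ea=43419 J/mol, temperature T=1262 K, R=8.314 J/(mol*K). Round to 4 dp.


tau = A * P^n * exp(Ea/(R*T))
P^n = 37^(-1.24) = 0.01136135
Ea/(R*T) = 43419/(8.314*1262) = 4.138190
exp(Ea/(R*T)) = 62.689260
tau = 0.06 * 0.01136135 * 62.689260 = 0.0427 ms


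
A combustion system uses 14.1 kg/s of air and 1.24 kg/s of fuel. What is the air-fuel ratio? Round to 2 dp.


AFR = m_air / m_fuel
AFR = 14.1 / 1.24 = 11.37


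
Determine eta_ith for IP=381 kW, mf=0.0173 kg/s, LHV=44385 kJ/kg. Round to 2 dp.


eta_ith = (IP / (mf * LHV)) * 100
Denominator = 0.0173 * 44385 = 767.8605 kW
eta_ith = (381 / 767.8605) * 100 = 49.62%


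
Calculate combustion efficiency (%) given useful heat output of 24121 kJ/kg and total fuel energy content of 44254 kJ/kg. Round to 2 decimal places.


Efficiency = (Q_useful / Q_fuel) * 100
Efficiency = (24121 / 44254) * 100
Efficiency = 0.5451 * 100 = 54.51%


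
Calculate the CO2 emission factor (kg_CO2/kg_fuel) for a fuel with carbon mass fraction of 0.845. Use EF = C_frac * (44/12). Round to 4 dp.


EF = C_frac * (M_CO2 / M_C)
EF = 0.845 * (44/12)
EF = 0.845 * 3.666667 = 3.0983 kg_CO2/kg_fuel


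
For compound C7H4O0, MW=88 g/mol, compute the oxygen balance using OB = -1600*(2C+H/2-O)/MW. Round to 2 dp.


OB = -1600 * (2C + H/2 - O) / MW
Inner = 2*7 + 4/2 - 0 = 16.00
OB = -1600 * 16.00 / 88 = -290.91%


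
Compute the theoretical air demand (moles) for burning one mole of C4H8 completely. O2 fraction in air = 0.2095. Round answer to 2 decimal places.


Balanced combustion: C4H8 + 6 O2 -> 4 CO2 + 4 H2O
O2 needed = C + H/4 = 4 + 8/4 = 6.00 moles
Air moles = O2 / 0.2095 = 6.00 / 0.2095 = 28.64 moles air


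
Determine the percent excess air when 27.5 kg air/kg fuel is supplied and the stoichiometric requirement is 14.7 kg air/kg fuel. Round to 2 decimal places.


Excess air = actual - stoichiometric = 27.5 - 14.7 = 12.80 kg/kg fuel
Excess air % = (excess / stoich) * 100 = (12.80 / 14.7) * 100 = 87.07%


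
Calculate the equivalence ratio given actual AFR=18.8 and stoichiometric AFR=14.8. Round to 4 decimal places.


phi = AFR_stoich / AFR_actual
phi = 14.8 / 18.8 = 0.7872


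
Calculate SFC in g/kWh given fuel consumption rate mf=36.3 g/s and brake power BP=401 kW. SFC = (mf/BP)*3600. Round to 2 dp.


SFC = (mf / BP) * 3600
Rate = 36.3 / 401 = 0.090524 g/(s*kW)
SFC = 0.090524 * 3600 = 325.89 g/kWh


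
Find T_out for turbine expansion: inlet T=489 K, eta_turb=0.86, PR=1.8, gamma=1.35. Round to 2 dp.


T_out = T_in * (1 - eta * (1 - PR^(-(gamma-1)/gamma)))
Exponent = -(1.35-1)/1.35 = -0.25925926
PR^exp = 1.8^(-0.25925926) = 0.85865408
Factor = 1 - 0.86*(1 - 0.85865408) = 0.87844251
T_out = 489 * 0.87844251 = 429.56 K


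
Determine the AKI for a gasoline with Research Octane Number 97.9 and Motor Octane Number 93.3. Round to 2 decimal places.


AKI = (RON + MON) / 2
AKI = (97.9 + 93.3) / 2
AKI = 191.2 / 2 = 95.60


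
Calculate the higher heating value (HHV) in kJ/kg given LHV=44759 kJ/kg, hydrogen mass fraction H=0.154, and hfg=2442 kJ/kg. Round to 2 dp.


HHV = LHV + hfg * 9 * H
Water addition = 2442 * 9 * 0.154 = 3384.612 kJ/kg
HHV = 44759 + 3384.612 = 48143.61 kJ/kg


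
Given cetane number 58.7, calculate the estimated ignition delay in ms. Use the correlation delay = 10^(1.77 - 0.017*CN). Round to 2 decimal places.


delay = 10^(1.77 - 0.017*CN)
Exponent = 1.77 - 0.017*58.7 = 0.7721
delay = 10^0.7721 = 5.92 ms


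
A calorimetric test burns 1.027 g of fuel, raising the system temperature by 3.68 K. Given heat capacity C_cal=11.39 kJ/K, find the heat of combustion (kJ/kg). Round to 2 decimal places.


Hc = C_cal * delta_T / m_fuel
Q_released = 11.39 * 3.68 = 41.9152 kJ
m_fuel = 1.027 g = 1.027/1000 kg = 0.001027 kg
Hc = 41.9152 / 0.001027 = 40813.24 kJ/kg


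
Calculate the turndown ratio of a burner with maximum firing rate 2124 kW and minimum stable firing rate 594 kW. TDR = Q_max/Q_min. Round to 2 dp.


TDR = Q_max / Q_min
TDR = 2124 / 594 = 3.58


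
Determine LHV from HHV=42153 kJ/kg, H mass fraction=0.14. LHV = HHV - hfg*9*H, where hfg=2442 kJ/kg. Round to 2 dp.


LHV = HHV - hfg * 9 * H
Water correction = 2442 * 9 * 0.14 = 3076.920 kJ/kg
LHV = 42153 - 3076.920 = 39076.08 kJ/kg


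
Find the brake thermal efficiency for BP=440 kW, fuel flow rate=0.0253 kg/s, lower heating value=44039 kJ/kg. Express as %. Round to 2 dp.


eta_BTE = (BP / (mf * LHV)) * 100
Denominator = 0.0253 * 44039 = 1114.1867 kW
eta_BTE = (440 / 1114.1867) * 100 = 39.49%


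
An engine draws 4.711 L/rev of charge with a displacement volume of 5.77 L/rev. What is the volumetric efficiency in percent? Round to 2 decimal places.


eta_v = (V_actual / V_disp) * 100
Ratio = 4.711 / 5.77 = 0.8165
eta_v = 0.8165 * 100 = 81.65%


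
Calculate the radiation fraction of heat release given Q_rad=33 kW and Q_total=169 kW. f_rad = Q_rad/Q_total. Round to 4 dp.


f_rad = Q_rad / Q_total
f_rad = 33 / 169 = 0.1953


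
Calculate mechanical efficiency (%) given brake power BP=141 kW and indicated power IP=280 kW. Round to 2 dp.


eta_mech = (BP / IP) * 100
Ratio = 141 / 280 = 0.5036
eta_mech = 0.5036 * 100 = 50.36%


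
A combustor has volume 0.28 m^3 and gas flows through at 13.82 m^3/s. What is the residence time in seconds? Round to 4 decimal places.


tau = V / Q_flow
tau = 0.28 / 13.82 = 0.0203 s


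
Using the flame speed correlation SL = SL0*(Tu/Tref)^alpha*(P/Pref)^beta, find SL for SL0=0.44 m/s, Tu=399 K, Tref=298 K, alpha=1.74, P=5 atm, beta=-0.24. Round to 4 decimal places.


SL = SL0 * (Tu/Tref)^alpha * (P/Pref)^beta
T ratio = 399/298 = 1.33892617
(T ratio)^alpha = 1.33892617^1.74 = 1.661715
(P/Pref)^beta = 5^(-0.24) = 0.679590
SL = 0.44 * 1.661715 * 0.679590 = 0.4969 m/s


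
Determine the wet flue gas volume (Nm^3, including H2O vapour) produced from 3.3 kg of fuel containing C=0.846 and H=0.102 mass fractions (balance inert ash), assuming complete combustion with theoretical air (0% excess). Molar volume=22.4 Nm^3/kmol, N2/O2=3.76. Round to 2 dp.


Per kg fuel: CO2 = (C/12 kmol)*22.4 = (0.846/12)*22.4 = 1.57920 Nm^3
Per kg fuel: H2O = (H/2 kmol)*22.4 = (0.102/2)*22.4 = 1.14240 Nm^3
O2 needed per kg fuel = C/12 + H/4 = 0.846/12 + 0.102/4 = 0.09600000 kmol
Per kg fuel: N2 = O2*3.76*22.4 = 0.09600000*3.76*22.4 = 8.08550 Nm^3
Total per kg = 1.57920 + 1.14240 + 8.08550 = 10.80710 Nm^3
Total = 10.80710 * 3.3 = 35.66 Nm^3


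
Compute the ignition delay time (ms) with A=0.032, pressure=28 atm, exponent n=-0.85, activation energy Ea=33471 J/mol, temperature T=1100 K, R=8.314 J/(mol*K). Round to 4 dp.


tau = A * P^n * exp(Ea/(R*T))
P^n = 28^(-0.85) = 0.05887293
Ea/(R*T) = 33471/(8.314*1100) = 3.659873
exp(Ea/(R*T)) = 38.856397
tau = 0.032 * 0.05887293 * 38.856397 = 0.0732 ms


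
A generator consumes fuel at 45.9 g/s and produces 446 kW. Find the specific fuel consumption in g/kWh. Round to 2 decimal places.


SFC = (mf / BP) * 3600
Rate = 45.9 / 446 = 0.102915 g/(s*kW)
SFC = 0.102915 * 3600 = 370.49 g/kWh


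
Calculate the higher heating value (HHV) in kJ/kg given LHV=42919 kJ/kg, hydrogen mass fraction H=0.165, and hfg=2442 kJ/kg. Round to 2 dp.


HHV = LHV + hfg * 9 * H
Water addition = 2442 * 9 * 0.165 = 3626.370 kJ/kg
HHV = 42919 + 3626.370 = 46545.37 kJ/kg


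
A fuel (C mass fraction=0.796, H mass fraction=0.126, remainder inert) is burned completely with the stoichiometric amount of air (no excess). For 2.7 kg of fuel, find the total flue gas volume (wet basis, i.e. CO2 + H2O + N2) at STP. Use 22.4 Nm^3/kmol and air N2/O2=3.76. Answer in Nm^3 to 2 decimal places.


Per kg fuel: CO2 = (C/12 kmol)*22.4 = (0.796/12)*22.4 = 1.48587 Nm^3
Per kg fuel: H2O = (H/2 kmol)*22.4 = (0.126/2)*22.4 = 1.41120 Nm^3
O2 needed per kg fuel = C/12 + H/4 = 0.796/12 + 0.126/4 = 0.09783333 kmol
Per kg fuel: N2 = O2*3.76*22.4 = 0.09783333*3.76*22.4 = 8.23991 Nm^3
Total per kg = 1.48587 + 1.41120 + 8.23991 = 11.13698 Nm^3
Total = 11.13698 * 2.7 = 30.07 Nm^3


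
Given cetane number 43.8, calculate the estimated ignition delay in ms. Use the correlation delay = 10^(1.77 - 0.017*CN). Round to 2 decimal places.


delay = 10^(1.77 - 0.017*CN)
Exponent = 1.77 - 0.017*43.8 = 1.0254
delay = 10^1.0254 = 10.60 ms


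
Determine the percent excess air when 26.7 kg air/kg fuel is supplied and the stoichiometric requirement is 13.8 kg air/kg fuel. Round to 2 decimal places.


Excess air = actual - stoichiometric = 26.7 - 13.8 = 12.90 kg/kg fuel
Excess air % = (excess / stoich) * 100 = (12.90 / 13.8) * 100 = 93.48%


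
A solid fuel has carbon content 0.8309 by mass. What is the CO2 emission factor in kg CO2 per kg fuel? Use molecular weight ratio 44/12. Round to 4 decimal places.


EF = C_frac * (M_CO2 / M_C)
EF = 0.8309 * (44/12)
EF = 0.8309 * 3.666667 = 3.0466 kg_CO2/kg_fuel


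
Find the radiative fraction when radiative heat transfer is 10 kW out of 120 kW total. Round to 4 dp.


f_rad = Q_rad / Q_total
f_rad = 10 / 120 = 0.0833


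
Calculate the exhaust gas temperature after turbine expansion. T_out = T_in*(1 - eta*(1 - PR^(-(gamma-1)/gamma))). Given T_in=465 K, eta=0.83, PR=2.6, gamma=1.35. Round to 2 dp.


T_out = T_in * (1 - eta * (1 - PR^(-(gamma-1)/gamma)))
Exponent = -(1.35-1)/1.35 = -0.25925926
PR^exp = 2.6^(-0.25925926) = 0.78057442
Factor = 1 - 0.83*(1 - 0.78057442) = 0.81787677
T_out = 465 * 0.81787677 = 380.31 K


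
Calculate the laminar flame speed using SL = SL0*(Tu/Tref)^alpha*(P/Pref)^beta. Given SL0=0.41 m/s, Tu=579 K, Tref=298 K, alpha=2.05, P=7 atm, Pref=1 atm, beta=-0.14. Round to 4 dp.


SL = SL0 * (Tu/Tref)^alpha * (P/Pref)^beta
T ratio = 579/298 = 1.94295302
(T ratio)^alpha = 1.94295302^2.05 = 3.902543
(P/Pref)^beta = 7^(-0.14) = 0.761529
SL = 0.41 * 3.902543 * 0.761529 = 1.2185 m/s


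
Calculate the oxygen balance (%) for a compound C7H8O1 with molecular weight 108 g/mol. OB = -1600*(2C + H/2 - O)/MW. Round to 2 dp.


OB = -1600 * (2C + H/2 - O) / MW
Inner = 2*7 + 8/2 - 1 = 17.00
OB = -1600 * 17.00 / 108 = -251.85%


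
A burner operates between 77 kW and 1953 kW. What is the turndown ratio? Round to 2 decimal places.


TDR = Q_max / Q_min
TDR = 1953 / 77 = 25.36


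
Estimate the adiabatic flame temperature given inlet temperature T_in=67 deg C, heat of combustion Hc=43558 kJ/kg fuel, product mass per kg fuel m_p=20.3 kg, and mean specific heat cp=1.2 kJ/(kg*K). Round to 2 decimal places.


T_ad = T_in + Hc / (m_p * cp)
Denominator = 20.3 * 1.2 = 24.3600
Temperature rise = 43558 / 24.3600 = 1788.10 K
T_ad = 67 + 1788.10 = 1855.10 deg C


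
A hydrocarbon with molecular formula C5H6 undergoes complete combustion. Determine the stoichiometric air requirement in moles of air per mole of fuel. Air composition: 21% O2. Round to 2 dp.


Balanced combustion: C5H6 + 6.5 O2 -> 5 CO2 + 3 H2O
O2 needed = C + H/4 = 5 + 6/4 = 6.50 moles
Air moles = O2 / 0.21 = 6.50 / 0.21 = 30.95 moles air


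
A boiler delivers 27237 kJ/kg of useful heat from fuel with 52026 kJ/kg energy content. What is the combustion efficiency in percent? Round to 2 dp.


Efficiency = (Q_useful / Q_fuel) * 100
Efficiency = (27237 / 52026) * 100
Efficiency = 0.5235 * 100 = 52.35%


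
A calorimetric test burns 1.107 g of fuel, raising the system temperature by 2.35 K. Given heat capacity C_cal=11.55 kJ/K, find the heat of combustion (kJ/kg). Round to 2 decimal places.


Hc = C_cal * delta_T / m_fuel
Q_released = 11.55 * 2.35 = 27.1425 kJ
m_fuel = 1.107 g = 1.107/1000 kg = 0.001107 kg
Hc = 27.1425 / 0.001107 = 24518.97 kJ/kg


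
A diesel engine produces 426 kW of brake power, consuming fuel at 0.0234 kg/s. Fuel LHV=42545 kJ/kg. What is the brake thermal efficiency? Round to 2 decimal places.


eta_BTE = (BP / (mf * LHV)) * 100
Denominator = 0.0234 * 42545 = 995.5530 kW
eta_BTE = (426 / 995.5530) * 100 = 42.79%


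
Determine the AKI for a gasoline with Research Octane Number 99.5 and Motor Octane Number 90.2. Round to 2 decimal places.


AKI = (RON + MON) / 2
AKI = (99.5 + 90.2) / 2
AKI = 189.7 / 2 = 94.85


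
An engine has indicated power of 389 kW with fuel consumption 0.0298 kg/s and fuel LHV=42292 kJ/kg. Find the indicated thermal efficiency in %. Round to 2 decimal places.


eta_ith = (IP / (mf * LHV)) * 100
Denominator = 0.0298 * 42292 = 1260.3016 kW
eta_ith = (389 / 1260.3016) * 100 = 30.87%


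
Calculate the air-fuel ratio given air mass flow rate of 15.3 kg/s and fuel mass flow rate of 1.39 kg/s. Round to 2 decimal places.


AFR = m_air / m_fuel
AFR = 15.3 / 1.39 = 11.01


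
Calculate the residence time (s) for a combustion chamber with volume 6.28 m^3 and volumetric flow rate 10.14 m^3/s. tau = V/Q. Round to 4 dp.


tau = V / Q_flow
tau = 6.28 / 10.14 = 0.6193 s


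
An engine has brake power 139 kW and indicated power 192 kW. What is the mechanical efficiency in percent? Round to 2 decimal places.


eta_mech = (BP / IP) * 100
Ratio = 139 / 192 = 0.7240
eta_mech = 0.7240 * 100 = 72.40%


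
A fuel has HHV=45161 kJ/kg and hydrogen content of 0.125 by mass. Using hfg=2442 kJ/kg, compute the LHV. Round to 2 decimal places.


LHV = HHV - hfg * 9 * H
Water correction = 2442 * 9 * 0.125 = 2747.250 kJ/kg
LHV = 45161 - 2747.250 = 42413.75 kJ/kg


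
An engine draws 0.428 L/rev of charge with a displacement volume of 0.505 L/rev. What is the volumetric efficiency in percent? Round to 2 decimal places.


eta_v = (V_actual / V_disp) * 100
Ratio = 0.428 / 0.505 = 0.8475
eta_v = 0.8475 * 100 = 84.75%


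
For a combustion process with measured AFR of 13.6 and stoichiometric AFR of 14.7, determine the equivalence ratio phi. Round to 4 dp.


phi = AFR_stoich / AFR_actual
phi = 14.7 / 13.6 = 1.0809


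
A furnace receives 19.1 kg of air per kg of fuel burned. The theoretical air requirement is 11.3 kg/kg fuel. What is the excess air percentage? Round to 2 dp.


Excess air = actual - stoichiometric = 19.1 - 11.3 = 7.80 kg/kg fuel
Excess air % = (excess / stoich) * 100 = (7.80 / 11.3) * 100 = 69.03%


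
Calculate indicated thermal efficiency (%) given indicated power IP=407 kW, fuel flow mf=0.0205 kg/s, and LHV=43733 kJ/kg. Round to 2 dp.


eta_ith = (IP / (mf * LHV)) * 100
Denominator = 0.0205 * 43733 = 896.5265 kW
eta_ith = (407 / 896.5265) * 100 = 45.40%


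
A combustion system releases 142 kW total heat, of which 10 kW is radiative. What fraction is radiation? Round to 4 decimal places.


f_rad = Q_rad / Q_total
f_rad = 10 / 142 = 0.0704


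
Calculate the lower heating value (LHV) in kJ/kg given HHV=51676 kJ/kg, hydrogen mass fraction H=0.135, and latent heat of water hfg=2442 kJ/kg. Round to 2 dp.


LHV = HHV - hfg * 9 * H
Water correction = 2442 * 9 * 0.135 = 2967.030 kJ/kg
LHV = 51676 - 2967.030 = 48708.97 kJ/kg


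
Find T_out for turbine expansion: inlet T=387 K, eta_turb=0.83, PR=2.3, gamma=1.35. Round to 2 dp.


T_out = T_in * (1 - eta * (1 - PR^(-(gamma-1)/gamma)))
Exponent = -(1.35-1)/1.35 = -0.25925926
PR^exp = 2.3^(-0.25925926) = 0.80578413
Factor = 1 - 0.83*(1 - 0.80578413) = 0.83880083
T_out = 387 * 0.83880083 = 324.62 K


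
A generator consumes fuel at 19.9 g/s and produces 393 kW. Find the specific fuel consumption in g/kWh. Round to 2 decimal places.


SFC = (mf / BP) * 3600
Rate = 19.9 / 393 = 0.050636 g/(s*kW)
SFC = 0.050636 * 3600 = 182.29 g/kWh


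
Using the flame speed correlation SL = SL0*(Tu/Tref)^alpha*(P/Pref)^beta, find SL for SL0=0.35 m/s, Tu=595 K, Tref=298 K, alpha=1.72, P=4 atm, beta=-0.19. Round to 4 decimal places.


SL = SL0 * (Tu/Tref)^alpha * (P/Pref)^beta
T ratio = 595/298 = 1.99664430
(T ratio)^alpha = 1.99664430^1.72 = 3.284863
(P/Pref)^beta = 4^(-0.19) = 0.768438
SL = 0.35 * 3.284863 * 0.768438 = 0.8835 m/s


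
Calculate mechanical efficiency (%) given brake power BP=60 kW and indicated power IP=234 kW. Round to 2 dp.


eta_mech = (BP / IP) * 100
Ratio = 60 / 234 = 0.2564
eta_mech = 0.2564 * 100 = 25.64%


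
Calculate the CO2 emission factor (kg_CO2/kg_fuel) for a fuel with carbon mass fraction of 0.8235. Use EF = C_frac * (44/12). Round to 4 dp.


EF = C_frac * (M_CO2 / M_C)
EF = 0.8235 * (44/12)
EF = 0.8235 * 3.666667 = 3.0195 kg_CO2/kg_fuel


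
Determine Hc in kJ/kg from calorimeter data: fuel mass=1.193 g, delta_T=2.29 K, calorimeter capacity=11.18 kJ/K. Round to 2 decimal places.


Hc = C_cal * delta_T / m_fuel
Q_released = 11.18 * 2.29 = 25.6022 kJ
m_fuel = 1.193 g = 1.193/1000 kg = 0.001193 kg
Hc = 25.6022 / 0.001193 = 21460.35 kJ/kg


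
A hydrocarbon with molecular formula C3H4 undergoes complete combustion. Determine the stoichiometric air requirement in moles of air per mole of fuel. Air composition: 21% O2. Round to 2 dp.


Balanced combustion: C3H4 + 4 O2 -> 3 CO2 + 2 H2O
O2 needed = C + H/4 = 3 + 4/4 = 4.00 moles
Air moles = O2 / 0.21 = 4.00 / 0.21 = 19.05 moles air


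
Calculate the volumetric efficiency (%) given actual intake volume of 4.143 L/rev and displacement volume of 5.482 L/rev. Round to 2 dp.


eta_v = (V_actual / V_disp) * 100
Ratio = 4.143 / 5.482 = 0.7557
eta_v = 0.7557 * 100 = 75.57%


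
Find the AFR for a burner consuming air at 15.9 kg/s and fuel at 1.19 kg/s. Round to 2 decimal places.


AFR = m_air / m_fuel
AFR = 15.9 / 1.19 = 13.36


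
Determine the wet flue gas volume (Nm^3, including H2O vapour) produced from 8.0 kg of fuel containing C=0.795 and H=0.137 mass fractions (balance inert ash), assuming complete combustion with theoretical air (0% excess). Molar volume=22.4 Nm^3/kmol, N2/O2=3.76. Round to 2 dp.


Per kg fuel: CO2 = (C/12 kmol)*22.4 = (0.795/12)*22.4 = 1.48400 Nm^3
Per kg fuel: H2O = (H/2 kmol)*22.4 = (0.137/2)*22.4 = 1.53440 Nm^3
O2 needed per kg fuel = C/12 + H/4 = 0.795/12 + 0.137/4 = 0.10050000 kmol
Per kg fuel: N2 = O2*3.76*22.4 = 0.10050000*3.76*22.4 = 8.46451 Nm^3
Total per kg = 1.48400 + 1.53440 + 8.46451 = 11.48291 Nm^3
Total = 11.48291 * 8.0 = 91.86 Nm^3


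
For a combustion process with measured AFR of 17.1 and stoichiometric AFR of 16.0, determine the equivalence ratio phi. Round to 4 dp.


phi = AFR_stoich / AFR_actual
phi = 16.0 / 17.1 = 0.9357


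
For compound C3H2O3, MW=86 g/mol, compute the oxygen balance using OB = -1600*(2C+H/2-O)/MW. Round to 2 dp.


OB = -1600 * (2C + H/2 - O) / MW
Inner = 2*3 + 2/2 - 3 = 4.00
OB = -1600 * 4.00 / 86 = -74.42%


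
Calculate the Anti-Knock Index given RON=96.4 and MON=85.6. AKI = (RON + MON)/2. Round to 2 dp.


AKI = (RON + MON) / 2
AKI = (96.4 + 85.6) / 2
AKI = 182.0 / 2 = 91.00


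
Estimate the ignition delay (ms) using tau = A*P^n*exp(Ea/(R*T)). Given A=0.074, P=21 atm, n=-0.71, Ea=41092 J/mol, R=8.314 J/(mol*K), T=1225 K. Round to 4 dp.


tau = A * P^n * exp(Ea/(R*T))
P^n = 21^(-0.71) = 0.11513949
Ea/(R*T) = 41092/(8.314*1225) = 4.034699
exp(Ea/(R*T)) = 56.525919
tau = 0.074 * 0.11513949 * 56.525919 = 0.4816 ms


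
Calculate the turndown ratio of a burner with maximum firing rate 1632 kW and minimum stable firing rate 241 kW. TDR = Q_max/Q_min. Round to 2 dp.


TDR = Q_max / Q_min
TDR = 1632 / 241 = 6.77


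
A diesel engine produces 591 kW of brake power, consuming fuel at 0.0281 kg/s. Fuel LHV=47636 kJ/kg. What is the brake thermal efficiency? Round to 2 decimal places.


eta_BTE = (BP / (mf * LHV)) * 100
Denominator = 0.0281 * 47636 = 1338.5716 kW
eta_BTE = (591 / 1338.5716) * 100 = 44.15%


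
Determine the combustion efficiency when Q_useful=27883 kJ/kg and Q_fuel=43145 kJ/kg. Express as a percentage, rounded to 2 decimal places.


Efficiency = (Q_useful / Q_fuel) * 100
Efficiency = (27883 / 43145) * 100
Efficiency = 0.6463 * 100 = 64.63%


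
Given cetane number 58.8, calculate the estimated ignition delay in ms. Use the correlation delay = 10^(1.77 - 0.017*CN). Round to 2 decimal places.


delay = 10^(1.77 - 0.017*CN)
Exponent = 1.77 - 0.017*58.8 = 0.7704
delay = 10^0.7704 = 5.89 ms


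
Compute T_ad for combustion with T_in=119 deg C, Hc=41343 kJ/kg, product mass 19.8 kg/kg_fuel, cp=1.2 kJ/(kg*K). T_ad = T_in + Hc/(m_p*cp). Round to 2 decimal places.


T_ad = T_in + Hc / (m_p * cp)
Denominator = 19.8 * 1.2 = 23.7600
Temperature rise = 41343 / 23.7600 = 1740.03 K
T_ad = 119 + 1740.03 = 1859.03 deg C


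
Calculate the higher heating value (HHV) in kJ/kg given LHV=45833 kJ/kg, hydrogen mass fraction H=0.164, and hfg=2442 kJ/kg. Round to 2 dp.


HHV = LHV + hfg * 9 * H
Water addition = 2442 * 9 * 0.164 = 3604.392 kJ/kg
HHV = 45833 + 3604.392 = 49437.39 kJ/kg


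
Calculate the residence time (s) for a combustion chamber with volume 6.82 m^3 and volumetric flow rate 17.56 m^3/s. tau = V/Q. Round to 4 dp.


tau = V / Q_flow
tau = 6.82 / 17.56 = 0.3884 s


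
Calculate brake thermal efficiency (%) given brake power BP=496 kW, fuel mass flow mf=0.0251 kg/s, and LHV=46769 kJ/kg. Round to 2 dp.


eta_BTE = (BP / (mf * LHV)) * 100
Denominator = 0.0251 * 46769 = 1173.9019 kW
eta_BTE = (496 / 1173.9019) * 100 = 42.25%


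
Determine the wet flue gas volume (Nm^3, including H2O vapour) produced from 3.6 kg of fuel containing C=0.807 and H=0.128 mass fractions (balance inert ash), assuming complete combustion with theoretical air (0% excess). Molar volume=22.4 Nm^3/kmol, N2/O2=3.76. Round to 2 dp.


Per kg fuel: CO2 = (C/12 kmol)*22.4 = (0.807/12)*22.4 = 1.50640 Nm^3
Per kg fuel: H2O = (H/2 kmol)*22.4 = (0.128/2)*22.4 = 1.43360 Nm^3
O2 needed per kg fuel = C/12 + H/4 = 0.807/12 + 0.128/4 = 0.09925000 kmol
Per kg fuel: N2 = O2*3.76*22.4 = 0.09925000*3.76*22.4 = 8.35923 Nm^3
Total per kg = 1.50640 + 1.43360 + 8.35923 = 11.29923 Nm^3
Total = 11.29923 * 3.6 = 40.68 Nm^3


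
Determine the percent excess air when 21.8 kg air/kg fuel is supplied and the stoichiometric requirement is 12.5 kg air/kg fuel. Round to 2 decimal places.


Excess air = actual - stoichiometric = 21.8 - 12.5 = 9.30 kg/kg fuel
Excess air % = (excess / stoich) * 100 = (9.30 / 12.5) * 100 = 74.40%


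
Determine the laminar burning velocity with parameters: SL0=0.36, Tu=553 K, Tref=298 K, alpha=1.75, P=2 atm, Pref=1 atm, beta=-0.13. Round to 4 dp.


SL = SL0 * (Tu/Tref)^alpha * (P/Pref)^beta
T ratio = 553/298 = 1.85570470
(T ratio)^alpha = 1.85570470^1.75 = 2.950465
(P/Pref)^beta = 2^(-0.13) = 0.913831
SL = 0.36 * 2.950465 * 0.913831 = 0.9706 m/s


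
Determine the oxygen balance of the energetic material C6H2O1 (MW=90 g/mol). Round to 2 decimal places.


OB = -1600 * (2C + H/2 - O) / MW
Inner = 2*6 + 2/2 - 1 = 12.00
OB = -1600 * 12.00 / 90 = -213.33%


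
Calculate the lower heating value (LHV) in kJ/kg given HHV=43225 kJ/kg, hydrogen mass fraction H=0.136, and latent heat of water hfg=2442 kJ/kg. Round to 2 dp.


LHV = HHV - hfg * 9 * H
Water correction = 2442 * 9 * 0.136 = 2989.008 kJ/kg
LHV = 43225 - 2989.008 = 40235.99 kJ/kg


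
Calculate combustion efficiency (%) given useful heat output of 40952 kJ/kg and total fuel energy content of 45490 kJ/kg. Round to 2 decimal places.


Efficiency = (Q_useful / Q_fuel) * 100
Efficiency = (40952 / 45490) * 100
Efficiency = 0.9002 * 100 = 90.02%


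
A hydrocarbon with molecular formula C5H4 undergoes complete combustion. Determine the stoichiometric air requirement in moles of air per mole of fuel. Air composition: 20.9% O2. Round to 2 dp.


Balanced combustion: C5H4 + 6 O2 -> 5 CO2 + 2 H2O
O2 needed = C + H/4 = 5 + 4/4 = 6.00 moles
Air moles = O2 / 0.209 = 6.00 / 0.209 = 28.71 moles air


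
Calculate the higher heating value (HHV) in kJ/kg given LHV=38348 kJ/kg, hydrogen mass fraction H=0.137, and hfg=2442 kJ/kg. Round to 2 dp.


HHV = LHV + hfg * 9 * H
Water addition = 2442 * 9 * 0.137 = 3010.986 kJ/kg
HHV = 38348 + 3010.986 = 41358.99 kJ/kg


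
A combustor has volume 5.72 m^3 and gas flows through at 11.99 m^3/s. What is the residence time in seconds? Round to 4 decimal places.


tau = V / Q_flow
tau = 5.72 / 11.99 = 0.4771 s


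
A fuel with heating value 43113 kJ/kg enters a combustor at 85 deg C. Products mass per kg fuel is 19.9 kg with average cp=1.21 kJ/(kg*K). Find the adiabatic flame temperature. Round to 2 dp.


T_ad = T_in + Hc / (m_p * cp)
Denominator = 19.9 * 1.21 = 24.0790
Temperature rise = 43113 / 24.0790 = 1790.48 K
T_ad = 85 + 1790.48 = 1875.48 deg C


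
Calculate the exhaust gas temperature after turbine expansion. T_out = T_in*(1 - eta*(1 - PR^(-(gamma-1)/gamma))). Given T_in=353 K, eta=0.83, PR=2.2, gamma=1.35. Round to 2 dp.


T_out = T_in * (1 - eta * (1 - PR^(-(gamma-1)/gamma)))
Exponent = -(1.35-1)/1.35 = -0.25925926
PR^exp = 2.2^(-0.25925926) = 0.81512413
Factor = 1 - 0.83*(1 - 0.81512413) = 0.84655303
T_out = 353 * 0.84655303 = 298.83 K


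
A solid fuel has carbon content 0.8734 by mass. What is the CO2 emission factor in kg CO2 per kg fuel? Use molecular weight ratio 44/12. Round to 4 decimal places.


EF = C_frac * (M_CO2 / M_C)
EF = 0.8734 * (44/12)
EF = 0.8734 * 3.666667 = 3.2025 kg_CO2/kg_fuel


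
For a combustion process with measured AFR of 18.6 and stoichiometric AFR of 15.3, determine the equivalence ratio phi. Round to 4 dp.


phi = AFR_stoich / AFR_actual
phi = 15.3 / 18.6 = 0.8226


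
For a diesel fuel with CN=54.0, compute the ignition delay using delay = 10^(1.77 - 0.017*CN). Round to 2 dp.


delay = 10^(1.77 - 0.017*CN)
Exponent = 1.77 - 0.017*54.0 = 0.8520
delay = 10^0.8520 = 7.11 ms


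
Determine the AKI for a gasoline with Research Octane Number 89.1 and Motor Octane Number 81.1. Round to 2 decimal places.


AKI = (RON + MON) / 2
AKI = (89.1 + 81.1) / 2
AKI = 170.2 / 2 = 85.10


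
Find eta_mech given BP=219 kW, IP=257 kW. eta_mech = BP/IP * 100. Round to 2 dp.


eta_mech = (BP / IP) * 100
Ratio = 219 / 257 = 0.8521
eta_mech = 0.8521 * 100 = 85.21%


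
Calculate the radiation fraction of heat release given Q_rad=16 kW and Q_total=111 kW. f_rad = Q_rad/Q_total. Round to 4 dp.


f_rad = Q_rad / Q_total
f_rad = 16 / 111 = 0.1441


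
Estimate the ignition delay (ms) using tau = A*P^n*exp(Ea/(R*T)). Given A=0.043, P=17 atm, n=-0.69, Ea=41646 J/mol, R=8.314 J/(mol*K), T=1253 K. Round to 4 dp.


tau = A * P^n * exp(Ea/(R*T))
P^n = 17^(-0.69) = 0.14157620
Ea/(R*T) = 41646/(8.314*1253) = 3.997718
exp(Ea/(R*T)) = 54.473723
tau = 0.043 * 0.14157620 * 54.473723 = 0.3316 ms


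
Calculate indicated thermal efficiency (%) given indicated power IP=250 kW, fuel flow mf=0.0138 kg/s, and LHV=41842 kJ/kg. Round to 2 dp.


eta_ith = (IP / (mf * LHV)) * 100
Denominator = 0.0138 * 41842 = 577.4196 kW
eta_ith = (250 / 577.4196) * 100 = 43.30%


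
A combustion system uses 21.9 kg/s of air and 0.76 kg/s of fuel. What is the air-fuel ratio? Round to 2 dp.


AFR = m_air / m_fuel
AFR = 21.9 / 0.76 = 28.82


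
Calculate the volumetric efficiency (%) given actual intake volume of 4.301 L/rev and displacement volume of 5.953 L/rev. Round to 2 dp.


eta_v = (V_actual / V_disp) * 100
Ratio = 4.301 / 5.953 = 0.7225
eta_v = 0.7225 * 100 = 72.25%


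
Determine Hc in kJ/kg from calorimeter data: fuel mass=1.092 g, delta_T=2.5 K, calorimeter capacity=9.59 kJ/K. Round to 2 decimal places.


Hc = C_cal * delta_T / m_fuel
Q_released = 9.59 * 2.5 = 23.9750 kJ
m_fuel = 1.092 g = 1.092/1000 kg = 0.001092 kg
Hc = 23.9750 / 0.001092 = 21955.13 kJ/kg


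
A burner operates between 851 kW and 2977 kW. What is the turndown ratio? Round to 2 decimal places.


TDR = Q_max / Q_min
TDR = 2977 / 851 = 3.50


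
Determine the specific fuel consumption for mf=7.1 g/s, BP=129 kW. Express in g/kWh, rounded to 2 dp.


SFC = (mf / BP) * 3600
Rate = 7.1 / 129 = 0.055039 g/(s*kW)
SFC = 0.055039 * 3600 = 198.14 g/kWh


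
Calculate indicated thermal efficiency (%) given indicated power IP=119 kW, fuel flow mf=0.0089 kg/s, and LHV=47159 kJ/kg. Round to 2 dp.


eta_ith = (IP / (mf * LHV)) * 100
Denominator = 0.0089 * 47159 = 419.7151 kW
eta_ith = (119 / 419.7151) * 100 = 28.35%


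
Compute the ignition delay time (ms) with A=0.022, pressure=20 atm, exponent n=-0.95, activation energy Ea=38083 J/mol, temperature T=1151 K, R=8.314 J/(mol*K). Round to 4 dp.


tau = A * P^n * exp(Ea/(R*T))
P^n = 20^(-0.95) = 0.05807932
Ea/(R*T) = 38083/(8.314*1151) = 3.979659
exp(Ea/(R*T)) = 53.498763
tau = 0.022 * 0.05807932 * 53.498763 = 0.0684 ms


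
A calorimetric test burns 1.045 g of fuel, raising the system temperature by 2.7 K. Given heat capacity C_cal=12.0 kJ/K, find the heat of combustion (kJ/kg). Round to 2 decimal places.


Hc = C_cal * delta_T / m_fuel
Q_released = 12.0 * 2.7 = 32.4000 kJ
m_fuel = 1.045 g = 1.045/1000 kg = 0.001045 kg
Hc = 32.4000 / 0.001045 = 31004.78 kJ/kg


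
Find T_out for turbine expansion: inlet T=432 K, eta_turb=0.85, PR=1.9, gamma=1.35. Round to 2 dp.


T_out = T_in * (1 - eta * (1 - PR^(-(gamma-1)/gamma)))
Exponent = -(1.35-1)/1.35 = -0.25925926
PR^exp = 1.9^(-0.25925926) = 0.84670193
Factor = 1 - 0.85*(1 - 0.84670193) = 0.86969664
T_out = 432 * 0.86969664 = 375.71 K


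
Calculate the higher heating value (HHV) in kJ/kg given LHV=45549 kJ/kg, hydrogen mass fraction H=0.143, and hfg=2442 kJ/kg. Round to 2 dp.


HHV = LHV + hfg * 9 * H
Water addition = 2442 * 9 * 0.143 = 3142.854 kJ/kg
HHV = 45549 + 3142.854 = 48691.85 kJ/kg


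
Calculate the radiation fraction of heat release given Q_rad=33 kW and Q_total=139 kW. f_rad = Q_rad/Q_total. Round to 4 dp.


f_rad = Q_rad / Q_total
f_rad = 33 / 139 = 0.2374


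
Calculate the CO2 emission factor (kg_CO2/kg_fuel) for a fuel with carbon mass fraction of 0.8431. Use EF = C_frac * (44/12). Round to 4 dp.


EF = C_frac * (M_CO2 / M_C)
EF = 0.8431 * (44/12)
EF = 0.8431 * 3.666667 = 3.0914 kg_CO2/kg_fuel


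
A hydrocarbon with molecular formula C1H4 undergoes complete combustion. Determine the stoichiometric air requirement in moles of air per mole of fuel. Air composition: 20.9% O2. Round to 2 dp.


Balanced combustion: C1H4 + 2 O2 -> 1 CO2 + 2 H2O
O2 needed = C + H/4 = 1 + 4/4 = 2.00 moles
Air moles = O2 / 0.209 = 2.00 / 0.209 = 9.57 moles air


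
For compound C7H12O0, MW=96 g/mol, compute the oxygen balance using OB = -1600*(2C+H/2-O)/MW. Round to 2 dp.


OB = -1600 * (2C + H/2 - O) / MW
Inner = 2*7 + 12/2 - 0 = 20.00
OB = -1600 * 20.00 / 96 = -333.33%


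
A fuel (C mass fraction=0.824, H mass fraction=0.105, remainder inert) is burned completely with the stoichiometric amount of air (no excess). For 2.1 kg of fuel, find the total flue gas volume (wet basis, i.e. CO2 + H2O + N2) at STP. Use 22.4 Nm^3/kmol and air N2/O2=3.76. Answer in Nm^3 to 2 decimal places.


Per kg fuel: CO2 = (C/12 kmol)*22.4 = (0.824/12)*22.4 = 1.53813 Nm^3
Per kg fuel: H2O = (H/2 kmol)*22.4 = (0.105/2)*22.4 = 1.17600 Nm^3
O2 needed per kg fuel = C/12 + H/4 = 0.824/12 + 0.105/4 = 0.09491667 kmol
Per kg fuel: N2 = O2*3.76*22.4 = 0.09491667*3.76*22.4 = 7.99426 Nm^3
Total per kg = 1.53813 + 1.17600 + 7.99426 = 10.70839 Nm^3
Total = 10.70839 * 2.1 = 22.49 Nm^3


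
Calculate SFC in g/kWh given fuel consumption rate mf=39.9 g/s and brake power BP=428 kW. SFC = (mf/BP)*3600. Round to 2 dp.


SFC = (mf / BP) * 3600
Rate = 39.9 / 428 = 0.093224 g/(s*kW)
SFC = 0.093224 * 3600 = 335.61 g/kWh


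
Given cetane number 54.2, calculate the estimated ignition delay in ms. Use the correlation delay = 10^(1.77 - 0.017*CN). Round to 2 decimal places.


delay = 10^(1.77 - 0.017*CN)
Exponent = 1.77 - 0.017*54.2 = 0.8486
delay = 10^0.8486 = 7.06 ms


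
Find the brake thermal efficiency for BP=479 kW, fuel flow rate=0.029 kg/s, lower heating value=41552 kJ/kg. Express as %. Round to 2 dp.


eta_BTE = (BP / (mf * LHV)) * 100
Denominator = 0.029 * 41552 = 1205.0080 kW
eta_BTE = (479 / 1205.0080) * 100 = 39.75%


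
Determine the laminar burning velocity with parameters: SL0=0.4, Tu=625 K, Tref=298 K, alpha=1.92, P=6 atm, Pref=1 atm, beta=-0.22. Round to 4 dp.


SL = SL0 * (Tu/Tref)^alpha * (P/Pref)^beta
T ratio = 625/298 = 2.09731544
(T ratio)^alpha = 2.09731544^1.92 = 4.145667
(P/Pref)^beta = 6^(-0.22) = 0.674228
SL = 0.4 * 4.145667 * 0.674228 = 1.1180 m/s


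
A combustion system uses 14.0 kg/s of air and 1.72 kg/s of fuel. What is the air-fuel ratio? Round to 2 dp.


AFR = m_air / m_fuel
AFR = 14.0 / 1.72 = 8.14


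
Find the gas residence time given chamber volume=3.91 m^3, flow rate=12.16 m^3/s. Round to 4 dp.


tau = V / Q_flow
tau = 3.91 / 12.16 = 0.3215 s


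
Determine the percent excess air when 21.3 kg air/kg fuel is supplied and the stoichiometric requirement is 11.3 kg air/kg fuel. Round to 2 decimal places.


Excess air = actual - stoichiometric = 21.3 - 11.3 = 10.00 kg/kg fuel
Excess air % = (excess / stoich) * 100 = (10.00 / 11.3) * 100 = 88.50%


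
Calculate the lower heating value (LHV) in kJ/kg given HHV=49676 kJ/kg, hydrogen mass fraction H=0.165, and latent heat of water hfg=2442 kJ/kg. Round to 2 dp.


LHV = HHV - hfg * 9 * H
Water correction = 2442 * 9 * 0.165 = 3626.370 kJ/kg
LHV = 49676 - 3626.370 = 46049.63 kJ/kg


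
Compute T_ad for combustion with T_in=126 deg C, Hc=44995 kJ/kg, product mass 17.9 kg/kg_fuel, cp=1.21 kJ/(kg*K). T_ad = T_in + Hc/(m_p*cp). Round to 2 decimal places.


T_ad = T_in + Hc / (m_p * cp)
Denominator = 17.9 * 1.21 = 21.6590
Temperature rise = 44995 / 21.6590 = 2077.43 K
T_ad = 126 + 2077.43 = 2203.43 deg C


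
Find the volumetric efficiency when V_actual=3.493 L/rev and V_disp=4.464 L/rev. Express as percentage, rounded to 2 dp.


eta_v = (V_actual / V_disp) * 100
Ratio = 3.493 / 4.464 = 0.7825
eta_v = 0.7825 * 100 = 78.25%


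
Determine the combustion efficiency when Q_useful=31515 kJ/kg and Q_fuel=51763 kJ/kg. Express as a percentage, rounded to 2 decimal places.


Efficiency = (Q_useful / Q_fuel) * 100
Efficiency = (31515 / 51763) * 100
Efficiency = 0.6088 * 100 = 60.88%


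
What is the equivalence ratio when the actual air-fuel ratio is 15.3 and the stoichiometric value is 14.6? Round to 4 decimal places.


phi = AFR_stoich / AFR_actual
phi = 14.6 / 15.3 = 0.9542
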